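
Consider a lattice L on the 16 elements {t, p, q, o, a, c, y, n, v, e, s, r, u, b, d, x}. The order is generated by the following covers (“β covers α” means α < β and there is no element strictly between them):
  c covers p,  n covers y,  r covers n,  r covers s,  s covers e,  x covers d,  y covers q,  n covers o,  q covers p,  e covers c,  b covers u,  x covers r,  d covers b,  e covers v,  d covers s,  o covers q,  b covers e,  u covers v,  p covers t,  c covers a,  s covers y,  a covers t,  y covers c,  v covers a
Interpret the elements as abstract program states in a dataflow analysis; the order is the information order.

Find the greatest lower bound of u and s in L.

v

Common lower bounds of {u, s}: a, t, v.
The greatest among these is v.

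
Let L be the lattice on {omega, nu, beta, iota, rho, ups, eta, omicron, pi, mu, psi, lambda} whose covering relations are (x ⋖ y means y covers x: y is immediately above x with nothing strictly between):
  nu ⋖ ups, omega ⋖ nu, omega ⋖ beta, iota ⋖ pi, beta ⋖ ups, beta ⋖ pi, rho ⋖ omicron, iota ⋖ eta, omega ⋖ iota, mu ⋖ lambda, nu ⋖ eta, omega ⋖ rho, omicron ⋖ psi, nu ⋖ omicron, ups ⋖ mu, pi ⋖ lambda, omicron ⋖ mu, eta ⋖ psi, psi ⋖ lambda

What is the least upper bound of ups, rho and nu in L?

Common upper bounds of {ups, rho, nu}: lambda, mu.
The least among these is mu.

mu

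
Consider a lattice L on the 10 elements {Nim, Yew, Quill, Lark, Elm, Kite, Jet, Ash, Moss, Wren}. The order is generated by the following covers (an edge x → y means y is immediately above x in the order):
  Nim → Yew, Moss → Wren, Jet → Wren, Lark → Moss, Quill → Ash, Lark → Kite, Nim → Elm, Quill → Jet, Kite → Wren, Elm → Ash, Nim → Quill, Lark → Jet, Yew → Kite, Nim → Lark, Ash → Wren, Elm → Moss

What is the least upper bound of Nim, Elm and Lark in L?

Common upper bounds of {Nim, Elm, Lark}: Moss, Wren.
The least among these is Moss.

Moss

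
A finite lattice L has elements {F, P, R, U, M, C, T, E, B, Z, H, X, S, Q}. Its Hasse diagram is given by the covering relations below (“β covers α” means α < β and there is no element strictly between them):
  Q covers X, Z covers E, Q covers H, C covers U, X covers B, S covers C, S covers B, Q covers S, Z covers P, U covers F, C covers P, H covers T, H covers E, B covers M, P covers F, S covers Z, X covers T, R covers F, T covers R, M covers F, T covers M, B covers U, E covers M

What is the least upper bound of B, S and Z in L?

S

Common upper bounds of {B, S, Z}: Q, S.
The least among these is S.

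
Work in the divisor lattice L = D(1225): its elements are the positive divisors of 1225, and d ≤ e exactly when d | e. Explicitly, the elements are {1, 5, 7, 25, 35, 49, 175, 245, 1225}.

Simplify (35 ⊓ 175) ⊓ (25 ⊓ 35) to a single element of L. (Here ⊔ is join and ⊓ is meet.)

35 ∧ 175 = 35
25 ∧ 35 = 5
35 ∧ 5 = 5

5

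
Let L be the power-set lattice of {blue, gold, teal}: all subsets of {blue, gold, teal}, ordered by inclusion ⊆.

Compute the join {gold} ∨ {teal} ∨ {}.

{gold,teal}

Under ⊆, join is union: {gold} ∪ {teal} ∪ {} = {gold,teal}.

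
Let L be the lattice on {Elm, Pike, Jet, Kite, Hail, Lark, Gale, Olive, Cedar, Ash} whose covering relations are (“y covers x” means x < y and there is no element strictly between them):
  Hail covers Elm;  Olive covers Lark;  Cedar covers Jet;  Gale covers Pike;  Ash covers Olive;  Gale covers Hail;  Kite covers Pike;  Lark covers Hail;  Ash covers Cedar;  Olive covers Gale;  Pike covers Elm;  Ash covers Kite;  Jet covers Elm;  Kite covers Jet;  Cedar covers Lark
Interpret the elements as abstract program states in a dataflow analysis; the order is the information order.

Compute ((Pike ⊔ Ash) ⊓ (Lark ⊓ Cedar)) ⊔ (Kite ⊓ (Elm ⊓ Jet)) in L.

Pike ∨ Ash = Ash
Lark ∧ Cedar = Lark
Ash ∧ Lark = Lark
Elm ∧ Jet = Elm
Kite ∧ Elm = Elm
Lark ∨ Elm = Lark

Lark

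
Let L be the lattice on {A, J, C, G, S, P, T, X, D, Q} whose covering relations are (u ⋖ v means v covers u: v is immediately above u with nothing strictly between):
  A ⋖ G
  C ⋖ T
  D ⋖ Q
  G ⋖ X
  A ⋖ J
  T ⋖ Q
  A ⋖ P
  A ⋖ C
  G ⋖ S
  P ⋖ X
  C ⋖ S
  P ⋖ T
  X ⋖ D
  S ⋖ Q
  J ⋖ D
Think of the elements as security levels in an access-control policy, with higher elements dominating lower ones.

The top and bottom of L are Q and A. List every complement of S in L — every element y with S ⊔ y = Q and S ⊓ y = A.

Need y with S ∨ y = Q and S ∧ y = A.
Checking each element gives: J, P.

J, P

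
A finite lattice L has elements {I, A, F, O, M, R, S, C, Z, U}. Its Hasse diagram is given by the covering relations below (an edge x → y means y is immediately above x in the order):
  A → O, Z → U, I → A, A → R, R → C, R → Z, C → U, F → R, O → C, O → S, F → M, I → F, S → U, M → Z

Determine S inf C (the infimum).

O

Common lower bounds of {S, C}: A, I, O.
The greatest among these is O.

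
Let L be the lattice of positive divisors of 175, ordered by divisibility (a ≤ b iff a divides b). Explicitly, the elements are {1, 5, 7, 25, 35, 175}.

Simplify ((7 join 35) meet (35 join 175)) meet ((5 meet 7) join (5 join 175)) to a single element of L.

35

7 ∨ 35 = 35
35 ∨ 175 = 175
35 ∧ 175 = 35
5 ∧ 7 = 1
5 ∨ 175 = 175
1 ∨ 175 = 175
35 ∧ 175 = 35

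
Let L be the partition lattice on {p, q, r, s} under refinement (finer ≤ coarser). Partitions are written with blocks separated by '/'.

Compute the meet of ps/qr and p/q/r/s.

p/q/r/s

The meet (common refinement) of ps/qr and p/q/r/s intersects blocks pairwise, giving p/q/r/s.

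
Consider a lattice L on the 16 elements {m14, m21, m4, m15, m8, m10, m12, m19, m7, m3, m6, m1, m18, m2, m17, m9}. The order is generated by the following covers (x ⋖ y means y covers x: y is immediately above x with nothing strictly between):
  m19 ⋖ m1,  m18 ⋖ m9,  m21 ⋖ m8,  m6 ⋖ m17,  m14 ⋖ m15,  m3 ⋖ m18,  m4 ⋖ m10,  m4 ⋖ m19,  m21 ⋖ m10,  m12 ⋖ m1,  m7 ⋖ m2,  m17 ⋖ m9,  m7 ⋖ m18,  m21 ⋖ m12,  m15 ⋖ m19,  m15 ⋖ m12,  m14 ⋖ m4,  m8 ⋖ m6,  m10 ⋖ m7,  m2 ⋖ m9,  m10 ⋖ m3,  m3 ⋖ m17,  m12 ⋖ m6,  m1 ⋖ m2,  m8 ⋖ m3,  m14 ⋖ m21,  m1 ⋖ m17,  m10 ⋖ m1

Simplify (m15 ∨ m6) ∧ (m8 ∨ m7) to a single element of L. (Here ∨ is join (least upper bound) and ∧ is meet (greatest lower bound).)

m15 ∨ m6 = m6
m8 ∨ m7 = m18
m6 ∧ m18 = m8

m8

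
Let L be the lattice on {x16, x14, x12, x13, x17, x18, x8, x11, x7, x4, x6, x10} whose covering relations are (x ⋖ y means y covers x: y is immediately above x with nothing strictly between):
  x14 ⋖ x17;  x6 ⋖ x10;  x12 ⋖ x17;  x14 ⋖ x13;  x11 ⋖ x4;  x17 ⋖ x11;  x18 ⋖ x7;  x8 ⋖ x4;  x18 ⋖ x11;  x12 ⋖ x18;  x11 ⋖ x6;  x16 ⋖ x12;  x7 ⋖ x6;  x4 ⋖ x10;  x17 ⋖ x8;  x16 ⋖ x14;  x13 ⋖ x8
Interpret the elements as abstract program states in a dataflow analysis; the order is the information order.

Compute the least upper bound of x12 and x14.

Common upper bounds of {x12, x14}: x10, x11, x17, x4, x6, x8.
The least among these is x17.

x17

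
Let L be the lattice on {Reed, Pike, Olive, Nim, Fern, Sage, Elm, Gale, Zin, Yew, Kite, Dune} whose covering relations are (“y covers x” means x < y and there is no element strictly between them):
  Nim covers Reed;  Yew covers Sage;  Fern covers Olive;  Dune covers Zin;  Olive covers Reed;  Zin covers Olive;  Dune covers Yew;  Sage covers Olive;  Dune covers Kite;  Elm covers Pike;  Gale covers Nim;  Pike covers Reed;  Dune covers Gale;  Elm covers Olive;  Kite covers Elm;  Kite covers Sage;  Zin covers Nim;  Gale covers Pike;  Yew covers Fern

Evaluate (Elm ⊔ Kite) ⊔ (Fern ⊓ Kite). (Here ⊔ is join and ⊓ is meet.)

Kite

Elm ∨ Kite = Kite
Fern ∧ Kite = Olive
Kite ∨ Olive = Kite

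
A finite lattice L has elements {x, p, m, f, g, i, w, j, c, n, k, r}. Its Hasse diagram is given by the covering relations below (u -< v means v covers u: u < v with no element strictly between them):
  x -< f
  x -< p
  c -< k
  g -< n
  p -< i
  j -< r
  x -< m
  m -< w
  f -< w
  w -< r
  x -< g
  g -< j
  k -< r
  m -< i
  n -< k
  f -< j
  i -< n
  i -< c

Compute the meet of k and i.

i

Common lower bounds of {k, i}: i, m, p, x.
The greatest among these is i.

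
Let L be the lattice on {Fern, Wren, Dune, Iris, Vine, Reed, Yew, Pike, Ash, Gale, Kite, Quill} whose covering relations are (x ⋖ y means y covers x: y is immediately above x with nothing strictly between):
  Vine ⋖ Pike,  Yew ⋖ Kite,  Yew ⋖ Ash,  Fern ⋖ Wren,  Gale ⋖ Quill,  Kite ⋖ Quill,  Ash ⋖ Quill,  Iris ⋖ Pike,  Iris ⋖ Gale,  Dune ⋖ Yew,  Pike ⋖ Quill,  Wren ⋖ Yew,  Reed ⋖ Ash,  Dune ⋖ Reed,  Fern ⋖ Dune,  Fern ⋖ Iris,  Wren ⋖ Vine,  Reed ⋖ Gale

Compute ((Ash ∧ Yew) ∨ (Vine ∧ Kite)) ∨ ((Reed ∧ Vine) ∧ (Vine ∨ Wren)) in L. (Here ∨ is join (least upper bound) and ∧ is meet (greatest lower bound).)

Ash ∧ Yew = Yew
Vine ∧ Kite = Wren
Yew ∨ Wren = Yew
Reed ∧ Vine = Fern
Vine ∨ Wren = Vine
Fern ∧ Vine = Fern
Yew ∨ Fern = Yew

Yew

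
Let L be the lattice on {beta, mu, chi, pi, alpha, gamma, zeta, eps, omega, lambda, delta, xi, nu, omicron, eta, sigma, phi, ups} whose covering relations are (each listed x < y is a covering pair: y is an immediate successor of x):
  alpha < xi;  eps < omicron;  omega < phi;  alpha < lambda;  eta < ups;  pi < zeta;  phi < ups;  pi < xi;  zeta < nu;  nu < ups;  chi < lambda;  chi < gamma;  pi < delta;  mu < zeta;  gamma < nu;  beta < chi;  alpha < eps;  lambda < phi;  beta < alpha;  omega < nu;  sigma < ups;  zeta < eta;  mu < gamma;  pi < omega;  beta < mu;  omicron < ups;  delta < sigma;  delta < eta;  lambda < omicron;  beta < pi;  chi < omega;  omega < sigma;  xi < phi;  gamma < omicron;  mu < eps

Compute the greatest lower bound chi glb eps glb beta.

beta

Common lower bounds of {chi, eps, beta}: beta.
The greatest among these is beta.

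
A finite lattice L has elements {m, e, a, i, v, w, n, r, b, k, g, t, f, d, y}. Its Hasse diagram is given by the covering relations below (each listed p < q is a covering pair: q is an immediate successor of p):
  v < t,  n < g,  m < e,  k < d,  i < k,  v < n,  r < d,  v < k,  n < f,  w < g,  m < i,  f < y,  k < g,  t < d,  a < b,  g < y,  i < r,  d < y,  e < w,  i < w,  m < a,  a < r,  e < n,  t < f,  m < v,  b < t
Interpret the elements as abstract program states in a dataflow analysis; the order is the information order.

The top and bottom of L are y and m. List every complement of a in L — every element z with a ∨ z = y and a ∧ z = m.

Need z with a ∨ z = y and a ∧ z = m.
Checking each element gives: g, w.

g, w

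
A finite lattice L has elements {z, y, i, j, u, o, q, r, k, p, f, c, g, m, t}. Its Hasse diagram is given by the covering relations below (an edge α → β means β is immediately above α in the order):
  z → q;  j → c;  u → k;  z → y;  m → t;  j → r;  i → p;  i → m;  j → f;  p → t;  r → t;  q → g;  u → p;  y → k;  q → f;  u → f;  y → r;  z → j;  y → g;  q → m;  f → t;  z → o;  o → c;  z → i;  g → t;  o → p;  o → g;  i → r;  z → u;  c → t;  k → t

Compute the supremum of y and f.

t

Common upper bounds of {y, f}: t.
The least among these is t.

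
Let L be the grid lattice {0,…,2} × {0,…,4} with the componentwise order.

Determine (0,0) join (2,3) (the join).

Common upper bounds of {(0,0), (2,3)}: (2,3), (2,4).
The least among these is (2,3).

(2,3)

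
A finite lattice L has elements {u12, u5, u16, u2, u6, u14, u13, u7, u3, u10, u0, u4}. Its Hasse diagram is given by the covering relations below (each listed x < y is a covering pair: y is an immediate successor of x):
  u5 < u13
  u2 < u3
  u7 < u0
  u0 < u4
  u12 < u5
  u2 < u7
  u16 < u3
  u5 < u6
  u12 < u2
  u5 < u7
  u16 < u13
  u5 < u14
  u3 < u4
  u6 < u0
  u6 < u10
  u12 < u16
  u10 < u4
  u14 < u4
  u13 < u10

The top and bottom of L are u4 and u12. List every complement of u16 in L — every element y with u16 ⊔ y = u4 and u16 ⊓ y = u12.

u0, u14, u7

Need y with u16 ∨ y = u4 and u16 ∧ y = u12.
Checking each element gives: u0, u14, u7.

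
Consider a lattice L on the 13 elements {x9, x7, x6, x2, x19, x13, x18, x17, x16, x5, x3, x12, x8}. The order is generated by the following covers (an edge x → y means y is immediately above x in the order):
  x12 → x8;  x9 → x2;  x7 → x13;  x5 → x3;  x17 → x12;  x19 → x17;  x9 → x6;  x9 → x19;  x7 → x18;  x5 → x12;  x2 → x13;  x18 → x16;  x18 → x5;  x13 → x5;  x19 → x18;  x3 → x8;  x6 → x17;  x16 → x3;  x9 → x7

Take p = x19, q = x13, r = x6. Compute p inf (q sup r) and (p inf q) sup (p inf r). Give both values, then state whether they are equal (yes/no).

x19; x9; no

q sup r = x12, so p inf (q sup r) = x19 inf x12 = x19.
p inf q = x9 and p inf r = x9, so (p inf q) sup (p inf r) = x9 sup x9 = x9.
Equal: no.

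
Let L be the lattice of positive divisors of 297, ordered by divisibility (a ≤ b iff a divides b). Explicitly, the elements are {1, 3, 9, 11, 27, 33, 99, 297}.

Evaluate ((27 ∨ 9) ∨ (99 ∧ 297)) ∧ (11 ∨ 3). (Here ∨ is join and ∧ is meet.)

27 ∨ 9 = 27
99 ∧ 297 = 99
27 ∨ 99 = 297
11 ∨ 3 = 33
297 ∧ 33 = 33

33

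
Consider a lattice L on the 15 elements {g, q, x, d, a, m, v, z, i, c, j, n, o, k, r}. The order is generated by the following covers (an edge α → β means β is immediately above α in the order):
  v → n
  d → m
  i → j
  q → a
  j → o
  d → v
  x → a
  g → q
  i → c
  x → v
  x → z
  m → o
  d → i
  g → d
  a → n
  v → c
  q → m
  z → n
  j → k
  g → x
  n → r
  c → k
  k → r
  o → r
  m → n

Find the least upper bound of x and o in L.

Common upper bounds of {x, o}: r.
The least among these is r.

r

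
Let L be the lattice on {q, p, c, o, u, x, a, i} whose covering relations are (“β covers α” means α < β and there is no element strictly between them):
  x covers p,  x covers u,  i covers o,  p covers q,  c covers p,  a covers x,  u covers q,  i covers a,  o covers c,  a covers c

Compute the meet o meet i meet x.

Common lower bounds of {o, i, x}: p, q.
The greatest among these is p.

p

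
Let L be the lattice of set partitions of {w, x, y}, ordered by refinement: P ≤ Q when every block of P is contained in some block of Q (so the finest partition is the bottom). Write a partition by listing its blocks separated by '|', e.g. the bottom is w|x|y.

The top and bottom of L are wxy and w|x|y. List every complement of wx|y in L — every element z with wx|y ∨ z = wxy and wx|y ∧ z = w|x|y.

Need z with wx|y ∨ z = wxy and wx|y ∧ z = w|x|y.
Checking each element gives: wy|x, w|xy.

wy|x, w|xy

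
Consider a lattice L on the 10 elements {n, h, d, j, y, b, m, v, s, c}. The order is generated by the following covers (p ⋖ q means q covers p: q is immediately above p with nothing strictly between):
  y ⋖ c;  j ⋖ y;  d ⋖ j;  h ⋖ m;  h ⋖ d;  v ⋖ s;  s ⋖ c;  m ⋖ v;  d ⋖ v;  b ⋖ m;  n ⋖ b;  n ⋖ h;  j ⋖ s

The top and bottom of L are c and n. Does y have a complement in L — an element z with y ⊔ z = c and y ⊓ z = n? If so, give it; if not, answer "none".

b

Need z with y ∨ z = c and y ∧ z = n.
Checking each element gives: b.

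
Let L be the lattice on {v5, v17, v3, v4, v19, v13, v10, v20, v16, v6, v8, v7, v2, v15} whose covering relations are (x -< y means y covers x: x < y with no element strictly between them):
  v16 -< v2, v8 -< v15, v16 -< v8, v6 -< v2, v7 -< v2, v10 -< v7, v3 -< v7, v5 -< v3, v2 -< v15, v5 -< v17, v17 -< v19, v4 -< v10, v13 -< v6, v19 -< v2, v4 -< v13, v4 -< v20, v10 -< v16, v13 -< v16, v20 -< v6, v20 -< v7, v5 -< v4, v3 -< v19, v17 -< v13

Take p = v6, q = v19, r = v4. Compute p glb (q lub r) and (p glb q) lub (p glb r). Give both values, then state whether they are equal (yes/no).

q lub r = v2, so p glb (q lub r) = v6 glb v2 = v6.
p glb q = v17 and p glb r = v4, so (p glb q) lub (p glb r) = v17 lub v4 = v13.
Equal: no.

v6; v13; no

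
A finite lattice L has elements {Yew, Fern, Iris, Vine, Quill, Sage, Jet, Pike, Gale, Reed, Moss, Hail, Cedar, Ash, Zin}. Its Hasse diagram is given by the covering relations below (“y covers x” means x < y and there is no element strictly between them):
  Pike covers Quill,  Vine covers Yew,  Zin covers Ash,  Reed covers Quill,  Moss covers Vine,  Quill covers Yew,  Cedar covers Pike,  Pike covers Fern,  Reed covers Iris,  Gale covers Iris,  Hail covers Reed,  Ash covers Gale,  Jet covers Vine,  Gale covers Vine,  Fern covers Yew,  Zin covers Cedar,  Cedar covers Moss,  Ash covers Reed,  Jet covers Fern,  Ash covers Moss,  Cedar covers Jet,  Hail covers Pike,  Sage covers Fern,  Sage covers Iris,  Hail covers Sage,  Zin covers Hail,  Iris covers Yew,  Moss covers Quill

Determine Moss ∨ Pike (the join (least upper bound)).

Common upper bounds of {Moss, Pike}: Cedar, Zin.
The least among these is Cedar.

Cedar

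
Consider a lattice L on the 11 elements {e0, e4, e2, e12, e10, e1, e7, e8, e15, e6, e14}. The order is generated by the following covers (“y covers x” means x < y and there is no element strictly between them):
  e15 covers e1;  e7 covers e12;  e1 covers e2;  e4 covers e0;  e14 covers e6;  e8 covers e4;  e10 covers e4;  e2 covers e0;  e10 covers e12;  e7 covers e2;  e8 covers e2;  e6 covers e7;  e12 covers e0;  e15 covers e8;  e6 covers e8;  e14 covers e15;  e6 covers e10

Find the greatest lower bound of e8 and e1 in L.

Common lower bounds of {e8, e1}: e0, e2.
The greatest among these is e2.

e2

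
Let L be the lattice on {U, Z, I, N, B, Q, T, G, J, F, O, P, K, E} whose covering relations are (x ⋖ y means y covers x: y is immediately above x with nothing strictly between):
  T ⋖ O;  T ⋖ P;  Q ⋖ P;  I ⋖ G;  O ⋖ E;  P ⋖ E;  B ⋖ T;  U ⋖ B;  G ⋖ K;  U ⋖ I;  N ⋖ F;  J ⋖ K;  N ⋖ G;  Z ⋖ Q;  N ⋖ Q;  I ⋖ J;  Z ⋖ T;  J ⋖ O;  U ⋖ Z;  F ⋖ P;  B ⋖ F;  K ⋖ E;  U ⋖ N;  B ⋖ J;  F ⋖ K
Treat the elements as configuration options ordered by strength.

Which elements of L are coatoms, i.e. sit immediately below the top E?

K, O, P

The coatoms are exactly the elements covered by E: K, O, P.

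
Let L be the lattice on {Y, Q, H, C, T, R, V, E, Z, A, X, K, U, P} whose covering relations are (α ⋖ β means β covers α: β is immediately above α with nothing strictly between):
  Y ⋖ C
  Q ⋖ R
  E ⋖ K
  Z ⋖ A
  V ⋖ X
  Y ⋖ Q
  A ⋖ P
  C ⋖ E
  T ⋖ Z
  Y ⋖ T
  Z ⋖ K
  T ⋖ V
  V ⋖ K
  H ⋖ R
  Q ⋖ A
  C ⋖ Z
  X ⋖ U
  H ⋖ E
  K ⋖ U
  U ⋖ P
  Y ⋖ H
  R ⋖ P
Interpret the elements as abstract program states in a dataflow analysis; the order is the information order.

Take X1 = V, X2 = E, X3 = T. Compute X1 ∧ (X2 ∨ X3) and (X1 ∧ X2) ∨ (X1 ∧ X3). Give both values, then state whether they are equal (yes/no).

X2 ∨ X3 = K, so X1 ∧ (X2 ∨ X3) = V ∧ K = V.
X1 ∧ X2 = Y and X1 ∧ X3 = T, so (X1 ∧ X2) ∨ (X1 ∧ X3) = Y ∨ T = T.
Equal: no.

V; T; no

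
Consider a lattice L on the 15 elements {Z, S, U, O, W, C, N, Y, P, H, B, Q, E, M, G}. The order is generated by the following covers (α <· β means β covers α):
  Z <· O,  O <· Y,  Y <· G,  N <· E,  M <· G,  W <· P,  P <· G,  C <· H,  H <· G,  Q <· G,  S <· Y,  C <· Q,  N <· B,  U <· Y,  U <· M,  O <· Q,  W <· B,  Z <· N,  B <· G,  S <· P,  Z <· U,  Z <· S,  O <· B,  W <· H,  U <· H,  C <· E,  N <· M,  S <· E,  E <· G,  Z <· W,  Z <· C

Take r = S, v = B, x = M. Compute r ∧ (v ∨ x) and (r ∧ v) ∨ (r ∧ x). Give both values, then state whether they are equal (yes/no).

v ∨ x = G, so r ∧ (v ∨ x) = S ∧ G = S.
r ∧ v = Z and r ∧ x = Z, so (r ∧ v) ∨ (r ∧ x) = Z ∨ Z = Z.
Equal: no.

S; Z; no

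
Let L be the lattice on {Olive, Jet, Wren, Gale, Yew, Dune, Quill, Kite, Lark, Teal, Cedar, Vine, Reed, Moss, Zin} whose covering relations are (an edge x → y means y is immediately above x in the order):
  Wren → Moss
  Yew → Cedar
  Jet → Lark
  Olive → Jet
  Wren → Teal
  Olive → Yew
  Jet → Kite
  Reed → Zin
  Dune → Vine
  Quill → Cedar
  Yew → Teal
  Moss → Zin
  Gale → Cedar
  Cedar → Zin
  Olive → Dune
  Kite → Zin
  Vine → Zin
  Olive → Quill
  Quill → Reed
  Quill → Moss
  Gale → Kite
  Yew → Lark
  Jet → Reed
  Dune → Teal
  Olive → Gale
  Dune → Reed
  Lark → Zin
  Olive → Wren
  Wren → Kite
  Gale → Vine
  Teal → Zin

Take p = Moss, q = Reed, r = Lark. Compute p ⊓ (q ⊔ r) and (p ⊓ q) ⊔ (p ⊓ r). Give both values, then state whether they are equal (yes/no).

Moss; Quill; no

q ⊔ r = Zin, so p ⊓ (q ⊔ r) = Moss ⊓ Zin = Moss.
p ⊓ q = Quill and p ⊓ r = Olive, so (p ⊓ q) ⊔ (p ⊓ r) = Quill ⊔ Olive = Quill.
Equal: no.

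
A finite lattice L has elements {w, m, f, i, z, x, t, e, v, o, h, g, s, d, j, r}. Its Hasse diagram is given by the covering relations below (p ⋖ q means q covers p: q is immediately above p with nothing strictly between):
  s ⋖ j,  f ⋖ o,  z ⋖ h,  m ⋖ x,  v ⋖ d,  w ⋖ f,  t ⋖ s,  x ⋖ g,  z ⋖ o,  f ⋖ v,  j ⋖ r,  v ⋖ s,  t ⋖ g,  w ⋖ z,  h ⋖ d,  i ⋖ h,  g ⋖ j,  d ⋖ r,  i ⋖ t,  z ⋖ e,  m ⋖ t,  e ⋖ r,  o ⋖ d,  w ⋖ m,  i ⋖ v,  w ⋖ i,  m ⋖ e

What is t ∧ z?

Common lower bounds of {t, z}: w.
The greatest among these is w.

w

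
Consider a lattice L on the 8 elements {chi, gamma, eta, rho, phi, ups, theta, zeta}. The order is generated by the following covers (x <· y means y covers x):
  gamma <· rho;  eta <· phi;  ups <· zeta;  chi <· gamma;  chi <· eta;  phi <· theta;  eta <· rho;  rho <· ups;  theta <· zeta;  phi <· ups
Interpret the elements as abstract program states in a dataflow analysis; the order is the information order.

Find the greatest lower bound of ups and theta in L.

Common lower bounds of {ups, theta}: chi, eta, phi.
The greatest among these is phi.

phi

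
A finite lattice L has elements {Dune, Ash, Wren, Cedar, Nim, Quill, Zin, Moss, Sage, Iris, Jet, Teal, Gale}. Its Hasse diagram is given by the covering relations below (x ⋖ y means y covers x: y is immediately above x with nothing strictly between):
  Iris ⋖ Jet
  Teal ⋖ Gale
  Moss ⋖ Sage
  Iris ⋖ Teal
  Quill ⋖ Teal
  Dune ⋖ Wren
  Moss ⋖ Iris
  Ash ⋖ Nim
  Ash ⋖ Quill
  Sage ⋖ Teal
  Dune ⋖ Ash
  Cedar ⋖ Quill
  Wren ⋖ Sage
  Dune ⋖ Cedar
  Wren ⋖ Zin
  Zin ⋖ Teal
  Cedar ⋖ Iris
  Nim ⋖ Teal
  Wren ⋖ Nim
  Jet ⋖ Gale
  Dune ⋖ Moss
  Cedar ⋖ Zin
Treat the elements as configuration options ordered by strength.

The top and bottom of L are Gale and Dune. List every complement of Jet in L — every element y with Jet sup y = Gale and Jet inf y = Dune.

Need y with Jet ∨ y = Gale and Jet ∧ y = Dune.
Checking each element gives: Ash, Nim, Wren.

Ash, Nim, Wren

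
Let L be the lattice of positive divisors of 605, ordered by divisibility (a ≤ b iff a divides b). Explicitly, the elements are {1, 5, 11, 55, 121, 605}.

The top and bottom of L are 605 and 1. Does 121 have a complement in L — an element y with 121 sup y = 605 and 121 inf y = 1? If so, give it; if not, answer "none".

5

Need y with 121 ∨ y = 605 and 121 ∧ y = 1.
Checking each element gives: 5.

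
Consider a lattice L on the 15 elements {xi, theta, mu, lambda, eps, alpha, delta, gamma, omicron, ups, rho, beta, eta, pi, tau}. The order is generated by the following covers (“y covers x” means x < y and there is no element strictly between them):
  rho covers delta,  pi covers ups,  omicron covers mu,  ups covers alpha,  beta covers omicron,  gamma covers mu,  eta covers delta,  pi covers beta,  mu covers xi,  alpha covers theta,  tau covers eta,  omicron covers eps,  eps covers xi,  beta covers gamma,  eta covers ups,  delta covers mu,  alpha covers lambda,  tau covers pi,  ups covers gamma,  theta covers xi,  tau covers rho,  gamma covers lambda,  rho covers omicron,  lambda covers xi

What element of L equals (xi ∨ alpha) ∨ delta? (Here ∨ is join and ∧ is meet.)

eta

xi ∨ alpha = alpha
alpha ∨ delta = eta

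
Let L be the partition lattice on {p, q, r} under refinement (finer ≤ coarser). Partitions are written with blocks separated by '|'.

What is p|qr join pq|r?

The join of p|qr and pq|r merges any blocks that overlap across the partitions, giving pqr.

pqr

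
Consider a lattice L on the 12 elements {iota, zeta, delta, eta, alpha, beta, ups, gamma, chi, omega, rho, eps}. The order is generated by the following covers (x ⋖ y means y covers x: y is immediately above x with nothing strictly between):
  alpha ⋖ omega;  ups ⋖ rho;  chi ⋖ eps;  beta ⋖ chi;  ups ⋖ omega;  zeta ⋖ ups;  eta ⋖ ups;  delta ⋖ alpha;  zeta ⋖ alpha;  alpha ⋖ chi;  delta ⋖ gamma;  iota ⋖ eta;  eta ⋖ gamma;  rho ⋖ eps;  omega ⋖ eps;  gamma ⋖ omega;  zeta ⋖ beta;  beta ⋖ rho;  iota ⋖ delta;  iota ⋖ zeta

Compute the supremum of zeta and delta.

Common upper bounds of {zeta, delta}: alpha, chi, eps, omega.
The least among these is alpha.

alpha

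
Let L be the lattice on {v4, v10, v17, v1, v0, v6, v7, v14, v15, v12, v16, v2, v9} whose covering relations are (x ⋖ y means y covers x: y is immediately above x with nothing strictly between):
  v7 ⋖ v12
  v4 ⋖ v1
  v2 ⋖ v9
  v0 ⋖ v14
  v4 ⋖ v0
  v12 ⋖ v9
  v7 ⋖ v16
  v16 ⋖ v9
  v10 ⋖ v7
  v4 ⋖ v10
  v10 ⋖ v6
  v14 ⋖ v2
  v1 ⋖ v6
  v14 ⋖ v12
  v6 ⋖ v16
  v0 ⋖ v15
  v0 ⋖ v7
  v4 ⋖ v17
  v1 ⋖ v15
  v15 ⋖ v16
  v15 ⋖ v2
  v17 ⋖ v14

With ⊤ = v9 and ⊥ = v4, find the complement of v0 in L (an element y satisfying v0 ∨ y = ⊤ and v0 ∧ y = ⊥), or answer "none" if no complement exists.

For every candidate y, either v0 ∨ y ≠ v9 or v0 ∧ y ≠ v4; no complement exists.

none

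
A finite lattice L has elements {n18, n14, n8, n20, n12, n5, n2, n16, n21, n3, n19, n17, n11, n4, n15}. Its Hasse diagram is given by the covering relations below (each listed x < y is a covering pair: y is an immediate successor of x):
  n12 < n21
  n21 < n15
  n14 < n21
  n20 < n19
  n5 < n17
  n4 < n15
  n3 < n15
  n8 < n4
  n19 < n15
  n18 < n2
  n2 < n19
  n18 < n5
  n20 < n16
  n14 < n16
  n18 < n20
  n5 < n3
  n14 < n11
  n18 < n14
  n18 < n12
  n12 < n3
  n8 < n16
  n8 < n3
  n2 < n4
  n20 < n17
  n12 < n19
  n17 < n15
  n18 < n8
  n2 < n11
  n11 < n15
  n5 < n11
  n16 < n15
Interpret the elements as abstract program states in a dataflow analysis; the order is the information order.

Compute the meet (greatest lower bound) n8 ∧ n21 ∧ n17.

n18

Common lower bounds of {n8, n21, n17}: n18.
The greatest among these is n18.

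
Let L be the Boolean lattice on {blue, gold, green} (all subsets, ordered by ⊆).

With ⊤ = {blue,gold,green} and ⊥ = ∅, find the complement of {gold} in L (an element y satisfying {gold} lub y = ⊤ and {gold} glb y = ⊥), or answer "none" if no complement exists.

{blue,green}

Need y with {gold} ∨ y = {blue,gold,green} and {gold} ∧ y = ∅.
Checking each element gives: {blue,green}.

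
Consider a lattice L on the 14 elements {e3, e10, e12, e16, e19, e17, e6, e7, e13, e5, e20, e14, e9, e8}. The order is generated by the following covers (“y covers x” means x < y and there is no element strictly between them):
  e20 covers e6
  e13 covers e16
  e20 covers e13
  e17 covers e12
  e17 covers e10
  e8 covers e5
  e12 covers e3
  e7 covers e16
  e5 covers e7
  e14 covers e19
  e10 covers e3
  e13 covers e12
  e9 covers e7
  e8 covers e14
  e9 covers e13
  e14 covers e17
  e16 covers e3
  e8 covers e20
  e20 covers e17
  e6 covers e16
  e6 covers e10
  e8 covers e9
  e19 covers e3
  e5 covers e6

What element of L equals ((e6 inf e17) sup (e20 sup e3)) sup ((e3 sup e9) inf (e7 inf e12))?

e20

e6 ∧ e17 = e10
e20 ∨ e3 = e20
e10 ∨ e20 = e20
e3 ∨ e9 = e9
e7 ∧ e12 = e3
e9 ∧ e3 = e3
e20 ∨ e3 = e20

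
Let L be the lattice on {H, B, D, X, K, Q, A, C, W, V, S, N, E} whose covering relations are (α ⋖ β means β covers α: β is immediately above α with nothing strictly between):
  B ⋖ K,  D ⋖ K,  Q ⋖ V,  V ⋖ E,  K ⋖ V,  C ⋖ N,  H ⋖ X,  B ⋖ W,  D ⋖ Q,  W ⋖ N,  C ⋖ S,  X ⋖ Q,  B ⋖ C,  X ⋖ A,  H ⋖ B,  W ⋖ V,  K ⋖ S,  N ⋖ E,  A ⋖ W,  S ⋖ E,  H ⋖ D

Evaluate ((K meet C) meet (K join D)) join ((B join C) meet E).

C

K ∧ C = B
K ∨ D = K
B ∧ K = B
B ∨ C = C
C ∧ E = C
B ∨ C = C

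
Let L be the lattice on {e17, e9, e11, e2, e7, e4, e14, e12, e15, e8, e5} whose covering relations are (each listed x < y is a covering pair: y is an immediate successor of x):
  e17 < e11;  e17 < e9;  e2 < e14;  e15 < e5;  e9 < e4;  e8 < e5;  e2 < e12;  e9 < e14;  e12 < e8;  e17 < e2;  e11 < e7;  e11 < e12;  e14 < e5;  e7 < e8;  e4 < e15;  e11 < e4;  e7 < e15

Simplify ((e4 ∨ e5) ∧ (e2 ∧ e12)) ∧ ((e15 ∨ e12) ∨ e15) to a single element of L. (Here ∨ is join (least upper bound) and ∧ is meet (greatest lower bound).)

e2

e4 ∨ e5 = e5
e2 ∧ e12 = e2
e5 ∧ e2 = e2
e15 ∨ e12 = e5
e5 ∨ e15 = e5
e2 ∧ e5 = e2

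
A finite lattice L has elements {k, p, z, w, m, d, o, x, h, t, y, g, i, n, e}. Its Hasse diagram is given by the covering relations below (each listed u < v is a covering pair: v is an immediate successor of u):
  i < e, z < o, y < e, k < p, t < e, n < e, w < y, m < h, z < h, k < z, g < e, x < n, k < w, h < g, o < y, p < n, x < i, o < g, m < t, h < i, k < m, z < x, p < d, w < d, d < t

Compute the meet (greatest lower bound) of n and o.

z

Common lower bounds of {n, o}: k, z.
The greatest among these is z.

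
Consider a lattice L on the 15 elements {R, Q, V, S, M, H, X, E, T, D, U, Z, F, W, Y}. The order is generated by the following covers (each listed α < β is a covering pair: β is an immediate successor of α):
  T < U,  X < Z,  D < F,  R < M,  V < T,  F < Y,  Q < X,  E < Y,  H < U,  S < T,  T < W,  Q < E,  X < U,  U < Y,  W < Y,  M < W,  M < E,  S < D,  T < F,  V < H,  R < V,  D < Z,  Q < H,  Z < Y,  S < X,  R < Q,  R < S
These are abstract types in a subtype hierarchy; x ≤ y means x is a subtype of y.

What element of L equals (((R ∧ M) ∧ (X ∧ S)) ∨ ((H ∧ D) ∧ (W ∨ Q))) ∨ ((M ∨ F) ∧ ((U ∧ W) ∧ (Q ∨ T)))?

T

R ∧ M = R
X ∧ S = S
R ∧ S = R
H ∧ D = R
W ∨ Q = Y
R ∧ Y = R
R ∨ R = R
M ∨ F = Y
U ∧ W = T
Q ∨ T = U
T ∧ U = T
Y ∧ T = T
R ∨ T = T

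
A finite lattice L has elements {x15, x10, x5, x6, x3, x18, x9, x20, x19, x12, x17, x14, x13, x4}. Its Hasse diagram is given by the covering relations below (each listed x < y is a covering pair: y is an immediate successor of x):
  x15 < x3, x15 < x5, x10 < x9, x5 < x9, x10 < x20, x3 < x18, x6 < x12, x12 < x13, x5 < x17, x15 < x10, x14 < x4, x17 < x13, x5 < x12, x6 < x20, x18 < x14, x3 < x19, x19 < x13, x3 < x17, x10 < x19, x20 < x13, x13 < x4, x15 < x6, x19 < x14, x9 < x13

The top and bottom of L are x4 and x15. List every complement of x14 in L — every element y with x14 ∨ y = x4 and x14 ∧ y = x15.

Need y with x14 ∨ y = x4 and x14 ∧ y = x15.
Checking each element gives: x12, x5, x6.

x12, x5, x6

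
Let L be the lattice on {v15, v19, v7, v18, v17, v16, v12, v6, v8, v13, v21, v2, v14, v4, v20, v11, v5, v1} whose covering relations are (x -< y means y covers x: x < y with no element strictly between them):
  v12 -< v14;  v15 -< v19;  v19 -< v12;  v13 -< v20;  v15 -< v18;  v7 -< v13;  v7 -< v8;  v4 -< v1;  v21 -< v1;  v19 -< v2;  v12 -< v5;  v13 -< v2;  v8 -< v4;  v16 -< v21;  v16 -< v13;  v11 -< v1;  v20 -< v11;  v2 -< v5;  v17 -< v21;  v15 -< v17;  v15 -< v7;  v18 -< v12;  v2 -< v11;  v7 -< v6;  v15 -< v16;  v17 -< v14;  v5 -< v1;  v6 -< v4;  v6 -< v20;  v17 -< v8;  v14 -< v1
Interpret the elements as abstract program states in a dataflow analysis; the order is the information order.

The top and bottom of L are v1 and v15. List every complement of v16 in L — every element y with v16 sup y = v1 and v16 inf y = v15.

v14, v4, v8

Need y with v16 ∨ y = v1 and v16 ∧ y = v15.
Checking each element gives: v14, v4, v8.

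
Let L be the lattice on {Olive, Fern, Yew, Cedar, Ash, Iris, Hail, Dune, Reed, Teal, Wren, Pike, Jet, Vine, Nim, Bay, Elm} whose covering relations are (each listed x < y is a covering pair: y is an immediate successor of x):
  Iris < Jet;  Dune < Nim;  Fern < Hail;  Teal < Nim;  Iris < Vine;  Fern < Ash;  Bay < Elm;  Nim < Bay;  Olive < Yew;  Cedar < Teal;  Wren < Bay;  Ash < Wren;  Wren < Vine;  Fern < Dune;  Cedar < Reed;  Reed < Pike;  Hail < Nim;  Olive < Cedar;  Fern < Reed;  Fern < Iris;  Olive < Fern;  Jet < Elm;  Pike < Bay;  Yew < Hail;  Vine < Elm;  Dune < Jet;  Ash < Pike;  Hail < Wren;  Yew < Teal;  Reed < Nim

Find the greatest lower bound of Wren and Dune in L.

Common lower bounds of {Wren, Dune}: Fern, Olive.
The greatest among these is Fern.

Fern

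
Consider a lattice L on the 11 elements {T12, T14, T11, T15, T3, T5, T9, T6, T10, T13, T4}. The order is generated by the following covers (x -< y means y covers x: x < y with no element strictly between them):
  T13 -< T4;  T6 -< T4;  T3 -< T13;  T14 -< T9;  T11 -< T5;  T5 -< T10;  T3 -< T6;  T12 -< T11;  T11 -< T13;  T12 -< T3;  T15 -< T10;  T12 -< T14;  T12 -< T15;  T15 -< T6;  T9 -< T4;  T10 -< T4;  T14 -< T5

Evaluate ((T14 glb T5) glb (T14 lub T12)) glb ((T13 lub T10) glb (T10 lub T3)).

T14

T14 ∧ T5 = T14
T14 ∨ T12 = T14
T14 ∧ T14 = T14
T13 ∨ T10 = T4
T10 ∨ T3 = T4
T4 ∧ T4 = T4
T14 ∧ T4 = T14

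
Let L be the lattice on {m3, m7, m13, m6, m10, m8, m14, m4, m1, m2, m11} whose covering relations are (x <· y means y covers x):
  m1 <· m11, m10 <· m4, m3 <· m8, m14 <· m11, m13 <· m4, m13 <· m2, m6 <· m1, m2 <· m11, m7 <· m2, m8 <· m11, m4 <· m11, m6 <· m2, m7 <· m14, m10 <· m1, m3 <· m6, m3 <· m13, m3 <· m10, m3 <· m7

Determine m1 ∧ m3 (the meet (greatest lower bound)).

Common lower bounds of {m1, m3}: m3.
The greatest among these is m3.

m3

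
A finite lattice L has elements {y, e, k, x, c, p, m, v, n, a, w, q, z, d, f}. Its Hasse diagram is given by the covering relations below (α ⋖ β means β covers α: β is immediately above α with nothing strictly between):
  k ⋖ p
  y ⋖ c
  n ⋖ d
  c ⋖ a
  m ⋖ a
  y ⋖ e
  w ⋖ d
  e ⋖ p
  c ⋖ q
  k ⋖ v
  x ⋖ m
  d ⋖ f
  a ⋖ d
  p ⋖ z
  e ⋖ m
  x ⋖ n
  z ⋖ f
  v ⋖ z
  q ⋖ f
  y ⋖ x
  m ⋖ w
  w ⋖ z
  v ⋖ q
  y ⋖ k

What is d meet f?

d

Common lower bounds of {d, f}: a, c, d, e, m, n, w, x, y.
The greatest among these is d.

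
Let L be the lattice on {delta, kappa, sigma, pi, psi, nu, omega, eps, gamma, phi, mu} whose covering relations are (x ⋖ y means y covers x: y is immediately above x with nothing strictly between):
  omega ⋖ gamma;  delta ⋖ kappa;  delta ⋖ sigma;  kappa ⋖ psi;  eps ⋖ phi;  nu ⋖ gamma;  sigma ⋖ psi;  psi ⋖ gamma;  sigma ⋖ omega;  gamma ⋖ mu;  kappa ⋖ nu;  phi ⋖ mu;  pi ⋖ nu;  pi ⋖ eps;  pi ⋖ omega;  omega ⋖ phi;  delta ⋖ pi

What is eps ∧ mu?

Common lower bounds of {eps, mu}: delta, eps, pi.
The greatest among these is eps.

eps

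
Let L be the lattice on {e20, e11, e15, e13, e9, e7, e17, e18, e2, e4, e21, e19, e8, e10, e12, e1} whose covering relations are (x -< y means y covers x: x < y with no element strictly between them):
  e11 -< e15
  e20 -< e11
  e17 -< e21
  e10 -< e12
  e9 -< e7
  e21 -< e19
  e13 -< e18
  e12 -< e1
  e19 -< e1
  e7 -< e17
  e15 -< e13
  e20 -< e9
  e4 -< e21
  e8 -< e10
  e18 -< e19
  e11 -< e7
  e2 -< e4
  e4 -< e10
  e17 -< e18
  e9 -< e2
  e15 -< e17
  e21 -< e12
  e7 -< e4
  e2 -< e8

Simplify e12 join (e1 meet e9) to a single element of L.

e12

e1 ∧ e9 = e9
e12 ∨ e9 = e12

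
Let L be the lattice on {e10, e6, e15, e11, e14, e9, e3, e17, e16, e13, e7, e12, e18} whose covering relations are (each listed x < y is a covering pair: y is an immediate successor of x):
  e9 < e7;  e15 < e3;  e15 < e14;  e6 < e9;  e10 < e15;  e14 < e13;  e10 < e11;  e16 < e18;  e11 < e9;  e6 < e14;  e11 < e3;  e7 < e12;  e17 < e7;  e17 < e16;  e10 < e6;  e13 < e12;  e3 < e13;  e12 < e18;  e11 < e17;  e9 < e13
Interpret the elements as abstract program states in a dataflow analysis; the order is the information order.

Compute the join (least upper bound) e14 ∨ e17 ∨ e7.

Common upper bounds of {e14, e17, e7}: e12, e18.
The least among these is e12.

e12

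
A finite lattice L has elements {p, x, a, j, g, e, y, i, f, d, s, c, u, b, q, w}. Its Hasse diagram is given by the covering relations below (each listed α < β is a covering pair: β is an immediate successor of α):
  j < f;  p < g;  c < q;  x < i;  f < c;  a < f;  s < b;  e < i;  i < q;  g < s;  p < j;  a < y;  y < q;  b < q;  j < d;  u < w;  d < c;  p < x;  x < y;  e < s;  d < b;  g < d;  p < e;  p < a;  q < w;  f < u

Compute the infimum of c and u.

f

Common lower bounds of {c, u}: a, f, j, p.
The greatest among these is f.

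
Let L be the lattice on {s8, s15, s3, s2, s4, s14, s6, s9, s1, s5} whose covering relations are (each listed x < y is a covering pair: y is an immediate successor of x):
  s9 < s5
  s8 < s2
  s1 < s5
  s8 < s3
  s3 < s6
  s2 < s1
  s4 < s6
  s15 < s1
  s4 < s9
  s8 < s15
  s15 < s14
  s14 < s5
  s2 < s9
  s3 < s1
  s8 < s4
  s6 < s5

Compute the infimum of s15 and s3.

s8

Common lower bounds of {s15, s3}: s8.
The greatest among these is s8.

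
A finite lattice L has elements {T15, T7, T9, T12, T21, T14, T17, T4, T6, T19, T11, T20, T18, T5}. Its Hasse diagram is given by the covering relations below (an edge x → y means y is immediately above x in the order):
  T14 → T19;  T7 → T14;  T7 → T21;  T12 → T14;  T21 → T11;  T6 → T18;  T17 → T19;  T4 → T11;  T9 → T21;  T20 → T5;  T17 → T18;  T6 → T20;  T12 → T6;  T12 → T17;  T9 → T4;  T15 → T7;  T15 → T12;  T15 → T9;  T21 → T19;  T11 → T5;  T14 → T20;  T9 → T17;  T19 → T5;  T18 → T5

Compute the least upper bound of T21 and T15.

T21

Common upper bounds of {T21, T15}: T11, T19, T21, T5.
The least among these is T21.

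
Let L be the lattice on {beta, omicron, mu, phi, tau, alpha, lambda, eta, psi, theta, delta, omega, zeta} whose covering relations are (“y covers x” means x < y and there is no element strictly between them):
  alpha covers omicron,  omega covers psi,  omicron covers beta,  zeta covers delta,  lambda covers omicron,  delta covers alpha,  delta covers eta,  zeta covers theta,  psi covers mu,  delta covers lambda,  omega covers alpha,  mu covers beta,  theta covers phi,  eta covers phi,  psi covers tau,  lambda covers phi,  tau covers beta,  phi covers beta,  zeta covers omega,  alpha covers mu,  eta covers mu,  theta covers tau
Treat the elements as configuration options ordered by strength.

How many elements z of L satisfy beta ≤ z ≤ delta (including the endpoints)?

The interval [beta, delta] = {alpha, beta, delta, eta, lambda, mu, omicron, phi}, which has 8 elements.

8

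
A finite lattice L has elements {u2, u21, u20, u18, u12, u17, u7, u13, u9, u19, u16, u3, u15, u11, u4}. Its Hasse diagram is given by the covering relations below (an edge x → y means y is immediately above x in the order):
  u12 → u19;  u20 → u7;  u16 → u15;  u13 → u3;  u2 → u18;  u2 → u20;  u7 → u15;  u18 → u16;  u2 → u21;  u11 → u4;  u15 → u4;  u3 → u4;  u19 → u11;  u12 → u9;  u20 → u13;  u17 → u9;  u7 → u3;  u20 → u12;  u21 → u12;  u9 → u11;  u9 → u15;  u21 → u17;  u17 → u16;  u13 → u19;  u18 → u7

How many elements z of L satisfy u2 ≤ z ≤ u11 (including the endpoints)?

9

The interval [u2, u11] = {u11, u12, u13, u17, u19, u2, u20, u21, u9}, which has 9 elements.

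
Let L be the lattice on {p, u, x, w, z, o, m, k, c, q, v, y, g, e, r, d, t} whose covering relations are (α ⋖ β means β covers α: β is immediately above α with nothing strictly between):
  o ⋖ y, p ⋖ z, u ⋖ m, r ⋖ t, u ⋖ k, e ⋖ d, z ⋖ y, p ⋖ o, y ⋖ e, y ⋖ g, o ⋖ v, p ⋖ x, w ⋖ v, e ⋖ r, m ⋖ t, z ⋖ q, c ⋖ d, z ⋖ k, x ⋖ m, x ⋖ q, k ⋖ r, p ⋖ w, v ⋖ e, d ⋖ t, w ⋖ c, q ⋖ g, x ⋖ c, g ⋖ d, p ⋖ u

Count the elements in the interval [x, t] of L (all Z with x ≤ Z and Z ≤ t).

7

The interval [x, t] = {c, d, g, m, q, t, x}, which has 7 elements.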